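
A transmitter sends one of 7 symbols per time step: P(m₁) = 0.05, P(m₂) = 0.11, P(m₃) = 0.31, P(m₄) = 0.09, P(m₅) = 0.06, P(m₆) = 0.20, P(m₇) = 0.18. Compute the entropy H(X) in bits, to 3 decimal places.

H = −Σ pᵢ log₂ pᵢ.
−0.05·log₂(0.05) = 0.2161
−0.11·log₂(0.11) = 0.3503
−0.31·log₂(0.31) = 0.5238
−0.09·log₂(0.09) = 0.3127
−0.06·log₂(0.06) = 0.2435
−0.20·log₂(0.20) = 0.4644
−0.18·log₂(0.18) = 0.4453
Sum ≈ 2.5561 → 2.556 bits.

2.556 bits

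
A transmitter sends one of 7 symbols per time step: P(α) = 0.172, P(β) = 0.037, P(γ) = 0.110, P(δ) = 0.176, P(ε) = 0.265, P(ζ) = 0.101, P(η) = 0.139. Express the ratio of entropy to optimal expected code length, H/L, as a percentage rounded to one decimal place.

Entropy H = −Σ p log₂ p ≈ 2.6417 bits.
Huffman merges: 37/1000+101/1000→69/500; 11/100+69/500→31/125; 139/1000+43/250→311/1000; 22/125+31/125→53/125; 53/200+311/1000→72/125; 53/125+72/125→1. L = 2697/1000 ≈ 2.6970.
Efficiency = H/L = 2.6417/2.6970 = 97.9%.

97.9%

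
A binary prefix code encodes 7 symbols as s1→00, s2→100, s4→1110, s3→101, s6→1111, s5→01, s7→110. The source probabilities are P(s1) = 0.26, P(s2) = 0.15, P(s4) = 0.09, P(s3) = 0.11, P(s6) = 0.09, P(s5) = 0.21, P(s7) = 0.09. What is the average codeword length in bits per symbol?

L̄ = Σ pᵢ·ℓᵢ = 0.26·2 + 0.15·3 + 0.09·4 + 0.11·3 + 0.09·4 + 0.21·2 + 0.09·3 = 2.71 bits/symbol.

2.71 bits/symbol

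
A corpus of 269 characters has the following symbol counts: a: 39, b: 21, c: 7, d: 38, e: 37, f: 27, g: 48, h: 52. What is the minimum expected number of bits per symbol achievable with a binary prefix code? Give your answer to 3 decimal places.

Probabilities are the counts divided by 269.
Repeatedly combine the two least-probable nodes; the expected code length is the sum of the merged weights.
merge 7/269 + 21/269 → 28/269
merge 27/269 + 28/269 → 55/269
merge 37/269 + 38/269 → 75/269
merge 39/269 + 48/269 → 87/269
merge 52/269 + 55/269 → 107/269
merge 75/269 + 87/269 → 162/269
merge 107/269 + 162/269 → 1
L = 28/269 + 55/269 + 75/269 + 87/269 + 107/269 + 162/269 + 1 = 783/269 ≈ 2.911 bits/symbol.

2.911 bits/symbol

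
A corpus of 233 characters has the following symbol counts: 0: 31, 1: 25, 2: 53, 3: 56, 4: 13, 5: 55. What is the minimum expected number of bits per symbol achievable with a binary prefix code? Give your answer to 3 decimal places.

Probabilities are the counts divided by 233.
Repeatedly combine the two least-probable nodes; the expected code length is the sum of the merged weights.
merge 13/233 + 25/233 → 38/233
merge 31/233 + 38/233 → 69/233
merge 53/233 + 55/233 → 108/233
merge 56/233 + 69/233 → 125/233
merge 108/233 + 125/233 → 1
L = 38/233 + 69/233 + 108/233 + 125/233 + 1 = 573/233 ≈ 2.459 bits/symbol.

2.459 bits/symbol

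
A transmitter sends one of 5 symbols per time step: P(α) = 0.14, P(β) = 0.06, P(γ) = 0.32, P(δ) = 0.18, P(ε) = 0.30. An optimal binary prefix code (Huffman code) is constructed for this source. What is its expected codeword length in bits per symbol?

2.2 bits/symbol

Repeatedly combine the two least-probable nodes; the expected code length is the sum of the merged weights.
merge 3/50 + 7/50 → 1/5
merge 9/50 + 1/5 → 19/50
merge 3/10 + 8/25 → 31/50
merge 19/50 + 31/50 → 1
L = 1/5 + 19/50 + 31/50 + 1 = 11/5 = 2.2 bits/symbol.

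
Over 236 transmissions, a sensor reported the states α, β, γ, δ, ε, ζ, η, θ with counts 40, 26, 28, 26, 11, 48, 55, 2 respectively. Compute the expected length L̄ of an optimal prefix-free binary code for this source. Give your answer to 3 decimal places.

2.784 bits/symbol

Probabilities are the counts divided by 236.
Repeatedly combine the two least-probable nodes; the expected code length is the sum of the merged weights.
merge 1/118 + 11/236 → 13/236
merge 13/236 + 13/118 → 39/236
merge 13/118 + 7/59 → 27/118
merge 39/236 + 10/59 → 79/236
merge 12/59 + 27/118 → 51/118
merge 55/236 + 79/236 → 67/118
merge 51/118 + 67/118 → 1
L = 13/236 + 39/236 + 27/118 + 79/236 + 51/118 + 67/118 + 1 = 657/236 ≈ 2.784 bits/symbol.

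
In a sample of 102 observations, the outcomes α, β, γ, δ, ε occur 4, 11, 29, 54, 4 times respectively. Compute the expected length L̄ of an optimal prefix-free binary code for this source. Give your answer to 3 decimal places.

1.735 bits/symbol

Probabilities are the counts divided by 102.
Repeatedly combine the two least-probable nodes; the expected code length is the sum of the merged weights.
merge 2/51 + 2/51 → 4/51
merge 4/51 + 11/102 → 19/102
merge 19/102 + 29/102 → 8/17
merge 8/17 + 9/17 → 1
L = 4/51 + 19/102 + 8/17 + 1 = 59/34 ≈ 1.735 bits/symbol.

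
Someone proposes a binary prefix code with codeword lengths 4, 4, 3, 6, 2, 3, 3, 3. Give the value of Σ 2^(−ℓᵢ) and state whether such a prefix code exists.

With common denominator 2^6 = 64: Σ 2^(−ℓᵢ) = 4/64 + 4/64 + 8/64 + 1/64 + 16/64 + 8/64 + 8/64 + 8/64 = 57/64 = 0.890625.
Kraft's inequality requires Σ ≤ 1; here Σ = 0.890625 ≤ 1, so such a prefix code exists.

0.890625; yes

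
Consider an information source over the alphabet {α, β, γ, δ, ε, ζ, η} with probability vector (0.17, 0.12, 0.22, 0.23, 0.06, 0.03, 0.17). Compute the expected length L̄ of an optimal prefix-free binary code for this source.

Repeatedly combine the two least-probable nodes; the expected code length is the sum of the merged weights.
merge 3/100 + 3/50 → 9/100
merge 9/100 + 3/25 → 21/100
merge 17/100 + 17/100 → 17/50
merge 21/100 + 11/50 → 43/100
merge 23/100 + 17/50 → 57/100
merge 43/100 + 57/100 → 1
L = 9/100 + 21/100 + 17/50 + 43/100 + 57/100 + 1 = 66/25 = 2.64 bits/symbol.

2.64 bits/symbol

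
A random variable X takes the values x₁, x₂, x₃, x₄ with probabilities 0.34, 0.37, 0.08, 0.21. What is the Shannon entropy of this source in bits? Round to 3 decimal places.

H = −Σ pᵢ log₂ pᵢ.
−0.34·log₂(0.34) = 0.5292
−0.37·log₂(0.37) = 0.5307
−0.08·log₂(0.08) = 0.2915
−0.21·log₂(0.21) = 0.4728
Sum ≈ 1.8242 → 1.824 bits.

1.824 bits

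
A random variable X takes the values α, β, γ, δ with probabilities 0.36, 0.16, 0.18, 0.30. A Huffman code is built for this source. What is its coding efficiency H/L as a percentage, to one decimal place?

97.0%

Entropy H = −Σ p log₂ p ≈ 1.9200 bits.
Huffman merges: 4/25+9/50→17/50; 3/10+17/50→16/25; 9/25+16/25→1. L = 99/50 ≈ 1.9800.
Efficiency = H/L = 1.9200/1.9800 = 97.0%.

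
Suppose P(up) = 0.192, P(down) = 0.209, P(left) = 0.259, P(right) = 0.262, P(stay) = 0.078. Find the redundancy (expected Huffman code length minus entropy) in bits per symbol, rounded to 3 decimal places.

0.043 bits

Entropy H = −Σ p log₂ p ≈ 2.2273 bits.
Huffman merges: 39/500+24/125→27/100; 209/1000+259/1000→117/250; 131/500+27/100→133/250; 117/250+133/250→1. L = 227/100 ≈ 2.2700.
L − H = 2.2700 − 2.2273 = 0.043 bits.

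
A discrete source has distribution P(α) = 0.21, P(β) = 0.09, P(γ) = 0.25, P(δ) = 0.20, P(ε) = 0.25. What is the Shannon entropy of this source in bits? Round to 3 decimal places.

H = −Σ pᵢ log₂ pᵢ.
−0.21·log₂(0.21) = 0.4728
−0.09·log₂(0.09) = 0.3127
−0.25·log₂(0.25) = 0.5000
−0.20·log₂(0.20) = 0.4644
−0.25·log₂(0.25) = 0.5000
Sum ≈ 2.2499 → 2.250 bits.

2.250 bits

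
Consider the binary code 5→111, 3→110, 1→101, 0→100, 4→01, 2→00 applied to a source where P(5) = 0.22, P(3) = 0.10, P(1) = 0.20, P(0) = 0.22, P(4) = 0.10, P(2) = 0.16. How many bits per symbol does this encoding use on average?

L̄ = Σ pᵢ·ℓᵢ = 0.22·3 + 0.10·3 + 0.20·3 + 0.22·3 + 0.10·2 + 0.16·2 = 2.74 bits/symbol.

2.74 bits/symbol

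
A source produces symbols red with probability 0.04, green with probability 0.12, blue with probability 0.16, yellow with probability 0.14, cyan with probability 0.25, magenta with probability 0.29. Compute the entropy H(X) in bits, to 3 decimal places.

2.391 bits

H = −Σ pᵢ log₂ pᵢ.
−0.04·log₂(0.04) = 0.1858
−0.12·log₂(0.12) = 0.3671
−0.16·log₂(0.16) = 0.4230
−0.14·log₂(0.14) = 0.3971
−0.25·log₂(0.25) = 0.5000
−0.29·log₂(0.29) = 0.5179
Sum ≈ 2.3909 → 2.391 bits.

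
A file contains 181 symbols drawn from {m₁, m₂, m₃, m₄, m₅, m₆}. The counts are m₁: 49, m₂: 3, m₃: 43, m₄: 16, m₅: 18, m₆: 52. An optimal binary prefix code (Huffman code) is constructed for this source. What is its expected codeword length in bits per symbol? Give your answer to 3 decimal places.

2.309 bits/symbol

Probabilities are the counts divided by 181.
Repeatedly combine the two least-probable nodes; the expected code length is the sum of the merged weights.
merge 3/181 + 16/181 → 19/181
merge 18/181 + 19/181 → 37/181
merge 37/181 + 43/181 → 80/181
merge 49/181 + 52/181 → 101/181
merge 80/181 + 101/181 → 1
L = 19/181 + 37/181 + 80/181 + 101/181 + 1 = 418/181 ≈ 2.309 bits/symbol.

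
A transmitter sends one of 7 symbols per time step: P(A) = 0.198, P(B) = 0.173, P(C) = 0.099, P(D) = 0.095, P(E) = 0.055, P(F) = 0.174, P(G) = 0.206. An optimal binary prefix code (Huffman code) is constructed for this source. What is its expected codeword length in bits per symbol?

Repeatedly combine the two least-probable nodes; the expected code length is the sum of the merged weights.
merge 11/200 + 19/200 → 3/20
merge 99/1000 + 3/20 → 249/1000
merge 173/1000 + 87/500 → 347/1000
merge 99/500 + 103/500 → 101/250
merge 249/1000 + 347/1000 → 149/250
merge 101/250 + 149/250 → 1
L = 3/20 + 249/1000 + 347/1000 + 101/250 + 149/250 + 1 = 1373/500 = 2.746 bits/symbol.

2.746 bits/symbol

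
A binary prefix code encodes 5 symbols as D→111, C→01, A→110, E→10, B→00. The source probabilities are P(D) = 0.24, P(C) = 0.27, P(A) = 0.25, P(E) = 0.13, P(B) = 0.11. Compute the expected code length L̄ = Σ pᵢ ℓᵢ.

L̄ = Σ pᵢ·ℓᵢ = 0.24·3 + 0.27·2 + 0.25·3 + 0.13·2 + 0.11·2 = 2.49 bits/symbol.

2.49 bits/symbol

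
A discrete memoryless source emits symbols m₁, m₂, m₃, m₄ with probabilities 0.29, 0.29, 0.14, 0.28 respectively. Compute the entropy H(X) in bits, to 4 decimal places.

H = −Σ pᵢ log₂ pᵢ.
−0.29·log₂(0.29) = 0.5179
−0.29·log₂(0.29) = 0.5179
−0.14·log₂(0.14) = 0.3971
−0.28·log₂(0.28) = 0.5142
Sum ≈ 1.9471 → 1.9471 bits.

1.9471 bits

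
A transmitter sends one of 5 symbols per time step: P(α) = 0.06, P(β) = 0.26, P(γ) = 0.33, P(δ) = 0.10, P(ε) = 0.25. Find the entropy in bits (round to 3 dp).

2.109 bits

H = −Σ pᵢ log₂ pᵢ.
−0.06·log₂(0.06) = 0.2435
−0.26·log₂(0.26) = 0.5053
−0.33·log₂(0.33) = 0.5278
−0.10·log₂(0.10) = 0.3322
−0.25·log₂(0.25) = 0.5000
Sum ≈ 2.1088 → 2.109 bits.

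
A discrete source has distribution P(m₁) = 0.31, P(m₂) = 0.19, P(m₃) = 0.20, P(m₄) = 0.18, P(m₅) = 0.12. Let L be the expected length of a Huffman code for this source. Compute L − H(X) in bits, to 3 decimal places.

Entropy H = −Σ p log₂ p ≈ 2.2558 bits.
Huffman merges: 3/25+9/50→3/10; 19/100+1/5→39/100; 3/10+31/100→61/100; 39/100+61/100→1. L = 23/10 ≈ 2.3000.
L − H = 2.3000 − 2.2558 = 0.044 bits.

0.044 bits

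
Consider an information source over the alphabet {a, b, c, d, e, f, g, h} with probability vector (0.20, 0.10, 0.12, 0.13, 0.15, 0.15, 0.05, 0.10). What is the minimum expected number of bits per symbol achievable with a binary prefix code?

2.95 bits/symbol

Repeatedly combine the two least-probable nodes; the expected code length is the sum of the merged weights.
merge 1/20 + 1/10 → 3/20
merge 1/10 + 3/25 → 11/50
merge 13/100 + 3/20 → 7/25
merge 3/20 + 3/20 → 3/10
merge 1/5 + 11/50 → 21/50
merge 7/25 + 3/10 → 29/50
merge 21/50 + 29/50 → 1
L = 3/20 + 11/50 + 7/25 + 3/10 + 21/50 + 29/50 + 1 = 59/20 = 2.95 bits/symbol.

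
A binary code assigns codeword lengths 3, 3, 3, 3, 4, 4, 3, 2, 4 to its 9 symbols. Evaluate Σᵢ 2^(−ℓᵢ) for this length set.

With common denominator 2^4 = 16: Σ 2^(−ℓᵢ) = 2/16 + 2/16 + 2/16 + 2/16 + 1/16 + 1/16 + 2/16 + 4/16 + 1/16 = 17/16 = 1.0625.

1.0625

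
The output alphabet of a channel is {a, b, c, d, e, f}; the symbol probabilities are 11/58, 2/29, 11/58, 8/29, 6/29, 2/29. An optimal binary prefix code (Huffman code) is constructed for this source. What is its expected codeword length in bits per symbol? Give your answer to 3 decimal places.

Repeatedly combine the two least-probable nodes; the expected code length is the sum of the merged weights.
merge 2/29 + 2/29 → 4/29
merge 4/29 + 11/58 → 19/58
merge 11/58 + 6/29 → 23/58
merge 8/29 + 19/58 → 35/58
merge 23/58 + 35/58 → 1
L = 4/29 + 19/58 + 23/58 + 35/58 + 1 = 143/58 ≈ 2.466 bits/symbol.

2.466 bits/symbol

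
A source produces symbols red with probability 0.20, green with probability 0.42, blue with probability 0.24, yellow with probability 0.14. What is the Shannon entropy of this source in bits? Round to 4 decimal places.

H = −Σ pᵢ log₂ pᵢ.
−0.20·log₂(0.20) = 0.4644
−0.42·log₂(0.42) = 0.5256
−0.24·log₂(0.24) = 0.4941
−0.14·log₂(0.14) = 0.3971
Sum ≈ 1.8813 → 1.8813 bits.

1.8813 bits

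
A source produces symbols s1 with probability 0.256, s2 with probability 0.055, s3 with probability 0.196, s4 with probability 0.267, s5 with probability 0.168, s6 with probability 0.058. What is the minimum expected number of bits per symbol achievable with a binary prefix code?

2.394 bits/symbol

Repeatedly combine the two least-probable nodes; the expected code length is the sum of the merged weights.
merge 11/200 + 29/500 → 113/1000
merge 113/1000 + 21/125 → 281/1000
merge 49/250 + 32/125 → 113/250
merge 267/1000 + 281/1000 → 137/250
merge 113/250 + 137/250 → 1
L = 113/1000 + 281/1000 + 113/250 + 137/250 + 1 = 1197/500 = 2.394 bits/symbol.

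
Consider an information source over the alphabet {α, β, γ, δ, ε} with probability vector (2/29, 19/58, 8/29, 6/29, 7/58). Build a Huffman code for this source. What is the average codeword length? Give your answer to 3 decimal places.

Repeatedly combine the two least-probable nodes; the expected code length is the sum of the merged weights.
merge 2/29 + 7/58 → 11/58
merge 11/58 + 6/29 → 23/58
merge 8/29 + 19/58 → 35/58
merge 23/58 + 35/58 → 1
L = 11/58 + 23/58 + 35/58 + 1 = 127/58 ≈ 2.190 bits/symbol.

2.190 bits/symbol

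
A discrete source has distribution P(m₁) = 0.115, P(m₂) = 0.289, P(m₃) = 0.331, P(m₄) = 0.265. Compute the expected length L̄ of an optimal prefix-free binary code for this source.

Repeatedly combine the two least-probable nodes; the expected code length is the sum of the merged weights.
merge 23/200 + 53/200 → 19/50
merge 289/1000 + 331/1000 → 31/50
merge 19/50 + 31/50 → 1
L = 19/50 + 31/50 + 1 = 2 bits/symbol.

2 bits/symbol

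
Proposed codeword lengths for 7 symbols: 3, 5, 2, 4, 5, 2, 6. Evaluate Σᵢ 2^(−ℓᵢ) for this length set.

0.765625

With common denominator 2^6 = 64: Σ 2^(−ℓᵢ) = 8/64 + 2/64 + 16/64 + 4/64 + 2/64 + 16/64 + 1/64 = 49/64 = 0.765625.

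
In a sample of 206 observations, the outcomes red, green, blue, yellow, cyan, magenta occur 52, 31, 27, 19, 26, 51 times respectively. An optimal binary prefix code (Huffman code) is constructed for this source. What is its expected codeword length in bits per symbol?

2.5 bits/symbol

Probabilities are the counts divided by 206.
Repeatedly combine the two least-probable nodes; the expected code length is the sum of the merged weights.
merge 19/206 + 13/103 → 45/206
merge 27/206 + 31/206 → 29/103
merge 45/206 + 51/206 → 48/103
merge 26/103 + 29/103 → 55/103
merge 48/103 + 55/103 → 1
L = 45/206 + 29/103 + 48/103 + 55/103 + 1 = 5/2 = 2.5 bits/symbol.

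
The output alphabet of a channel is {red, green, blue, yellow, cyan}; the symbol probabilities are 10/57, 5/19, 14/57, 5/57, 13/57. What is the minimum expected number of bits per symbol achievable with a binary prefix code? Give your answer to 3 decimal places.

2.263 bits/symbol

Repeatedly combine the two least-probable nodes; the expected code length is the sum of the merged weights.
merge 5/57 + 10/57 → 5/19
merge 13/57 + 14/57 → 9/19
merge 5/19 + 5/19 → 10/19
merge 9/19 + 10/19 → 1
L = 5/19 + 9/19 + 10/19 + 1 = 43/19 ≈ 2.263 bits/symbol.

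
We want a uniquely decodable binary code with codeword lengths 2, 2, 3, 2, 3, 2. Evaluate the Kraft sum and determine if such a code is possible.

1.25; no

With common denominator 2^3 = 8: Σ 2^(−ℓᵢ) = 2/8 + 2/8 + 1/8 + 2/8 + 1/8 + 2/8 = 10/8 = 1.25.
Kraft's inequality requires Σ ≤ 1; here Σ = 1.25 > 1, so no such prefix code exists.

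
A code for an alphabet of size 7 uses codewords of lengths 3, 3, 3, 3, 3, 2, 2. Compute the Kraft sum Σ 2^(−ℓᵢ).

1.125

With common denominator 2^3 = 8: Σ 2^(−ℓᵢ) = 1/8 + 1/8 + 1/8 + 1/8 + 1/8 + 2/8 + 2/8 = 9/8 = 1.125.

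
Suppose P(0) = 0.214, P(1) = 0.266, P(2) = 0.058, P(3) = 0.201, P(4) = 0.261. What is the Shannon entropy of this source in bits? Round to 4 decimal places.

H = −Σ pᵢ log₂ pᵢ.
−0.214·log₂(0.214) = 0.4760
−0.266·log₂(0.266) = 0.5082
−0.058·log₂(0.058) = 0.2383
−0.201·log₂(0.201) = 0.4653
−0.261·log₂(0.261) = 0.5058
Sum ≈ 2.1935 → 2.1935 bits.

2.1935 bits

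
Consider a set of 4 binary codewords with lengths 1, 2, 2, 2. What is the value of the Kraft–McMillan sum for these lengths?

With common denominator 2^2 = 4: Σ 2^(−ℓᵢ) = 2/4 + 1/4 + 1/4 + 1/4 = 5/4 = 1.25.

1.25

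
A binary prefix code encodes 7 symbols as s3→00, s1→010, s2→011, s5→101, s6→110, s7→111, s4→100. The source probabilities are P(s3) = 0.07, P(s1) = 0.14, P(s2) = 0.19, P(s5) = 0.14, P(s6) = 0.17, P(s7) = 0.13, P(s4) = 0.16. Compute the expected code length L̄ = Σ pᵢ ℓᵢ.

L̄ = Σ pᵢ·ℓᵢ = 0.07·2 + 0.14·3 + 0.19·3 + 0.14·3 + 0.17·3 + 0.13·3 + 0.16·3 = 2.93 bits/symbol.

2.93 bits/symbol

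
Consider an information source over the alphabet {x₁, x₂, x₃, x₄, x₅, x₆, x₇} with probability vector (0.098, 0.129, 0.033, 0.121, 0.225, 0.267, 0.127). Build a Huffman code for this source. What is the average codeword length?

2.639 bits/symbol

Repeatedly combine the two least-probable nodes; the expected code length is the sum of the merged weights.
merge 33/1000 + 49/500 → 131/1000
merge 121/1000 + 127/1000 → 31/125
merge 129/1000 + 131/1000 → 13/50
merge 9/40 + 31/125 → 473/1000
merge 13/50 + 267/1000 → 527/1000
merge 473/1000 + 527/1000 → 1
L = 131/1000 + 31/125 + 13/50 + 473/1000 + 527/1000 + 1 = 2639/1000 = 2.639 bits/symbol.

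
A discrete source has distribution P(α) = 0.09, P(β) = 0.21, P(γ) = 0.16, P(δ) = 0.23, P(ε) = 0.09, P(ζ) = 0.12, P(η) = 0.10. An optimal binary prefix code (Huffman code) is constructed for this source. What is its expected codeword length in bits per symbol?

Repeatedly combine the two least-probable nodes; the expected code length is the sum of the merged weights.
merge 9/100 + 9/100 → 9/50
merge 1/10 + 3/25 → 11/50
merge 4/25 + 9/50 → 17/50
merge 21/100 + 11/50 → 43/100
merge 23/100 + 17/50 → 57/100
merge 43/100 + 57/100 → 1
L = 9/50 + 11/50 + 17/50 + 43/100 + 57/100 + 1 = 137/50 = 2.74 bits/symbol.

2.74 bits/symbol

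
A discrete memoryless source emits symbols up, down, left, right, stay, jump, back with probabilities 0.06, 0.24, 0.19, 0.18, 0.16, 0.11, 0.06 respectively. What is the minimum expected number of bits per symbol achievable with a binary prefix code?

2.69 bits/symbol

Repeatedly combine the two least-probable nodes; the expected code length is the sum of the merged weights.
merge 3/50 + 3/50 → 3/25
merge 11/100 + 3/25 → 23/100
merge 4/25 + 9/50 → 17/50
merge 19/100 + 23/100 → 21/50
merge 6/25 + 17/50 → 29/50
merge 21/50 + 29/50 → 1
L = 3/25 + 23/100 + 17/50 + 21/50 + 29/50 + 1 = 269/100 = 2.69 bits/symbol.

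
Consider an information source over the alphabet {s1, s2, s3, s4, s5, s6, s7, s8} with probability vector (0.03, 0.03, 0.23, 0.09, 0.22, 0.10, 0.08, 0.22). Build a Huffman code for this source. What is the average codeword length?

2.72 bits/symbol

Repeatedly combine the two least-probable nodes; the expected code length is the sum of the merged weights.
merge 3/100 + 3/100 → 3/50
merge 3/50 + 2/25 → 7/50
merge 9/100 + 1/10 → 19/100
merge 7/50 + 19/100 → 33/100
merge 11/50 + 11/50 → 11/25
merge 23/100 + 33/100 → 14/25
merge 11/25 + 14/25 → 1
L = 3/50 + 7/50 + 19/100 + 33/100 + 11/25 + 14/25 + 1 = 68/25 = 2.72 bits/symbol.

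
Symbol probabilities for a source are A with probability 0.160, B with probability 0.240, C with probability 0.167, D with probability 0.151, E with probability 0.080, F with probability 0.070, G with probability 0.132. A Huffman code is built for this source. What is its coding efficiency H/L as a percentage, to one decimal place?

Entropy H = −Σ p log₂ p ≈ 2.7059 bits.
Huffman merges: 7/100+2/25→3/20; 33/250+3/20→141/500; 151/1000+4/25→311/1000; 167/1000+6/25→407/1000; 141/500+311/1000→593/1000; 407/1000+593/1000→1. L = 2743/1000 ≈ 2.7430.
Efficiency = H/L = 2.7059/2.7430 = 98.6%.

98.6%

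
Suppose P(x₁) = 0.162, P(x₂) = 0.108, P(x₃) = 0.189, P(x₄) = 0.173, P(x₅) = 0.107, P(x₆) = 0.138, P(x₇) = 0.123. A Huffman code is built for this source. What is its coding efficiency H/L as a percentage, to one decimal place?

98.7%

Entropy H = −Σ p log₂ p ≈ 2.7755 bits.
Huffman merges: 107/1000+27/250→43/200; 123/1000+69/500→261/1000; 81/500+173/1000→67/200; 189/1000+43/200→101/250; 261/1000+67/200→149/250; 101/250+149/250→1. L = 2811/1000 ≈ 2.8110.
Efficiency = H/L = 2.7755/2.8110 = 98.7%.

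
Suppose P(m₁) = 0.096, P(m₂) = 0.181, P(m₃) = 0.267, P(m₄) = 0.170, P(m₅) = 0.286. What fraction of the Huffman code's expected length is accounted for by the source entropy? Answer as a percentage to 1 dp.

98.4%

Entropy H = −Σ p log₂ p ≈ 2.2306 bits.
Huffman merges: 12/125+17/100→133/500; 181/1000+133/500→447/1000; 267/1000+143/500→553/1000; 447/1000+553/1000→1. L = 1133/500 ≈ 2.2660.
Efficiency = H/L = 2.2306/2.2660 = 98.4%.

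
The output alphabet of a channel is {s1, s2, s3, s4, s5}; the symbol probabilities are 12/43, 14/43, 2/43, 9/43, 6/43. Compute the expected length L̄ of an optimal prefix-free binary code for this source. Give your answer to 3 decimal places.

Repeatedly combine the two least-probable nodes; the expected code length is the sum of the merged weights.
merge 2/43 + 6/43 → 8/43
merge 8/43 + 9/43 → 17/43
merge 12/43 + 14/43 → 26/43
merge 17/43 + 26/43 → 1
L = 8/43 + 17/43 + 26/43 + 1 = 94/43 ≈ 2.186 bits/symbol.

2.186 bits/symbol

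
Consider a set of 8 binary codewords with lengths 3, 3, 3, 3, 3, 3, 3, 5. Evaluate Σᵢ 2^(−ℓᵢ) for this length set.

With common denominator 2^5 = 32: Σ 2^(−ℓᵢ) = 4/32 + 4/32 + 4/32 + 4/32 + 4/32 + 4/32 + 4/32 + 1/32 = 29/32 = 0.90625.

0.90625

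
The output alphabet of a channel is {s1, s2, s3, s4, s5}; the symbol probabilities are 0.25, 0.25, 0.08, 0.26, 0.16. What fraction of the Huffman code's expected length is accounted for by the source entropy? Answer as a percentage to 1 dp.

Entropy H = −Σ p log₂ p ≈ 2.2198 bits.
Huffman merges: 2/25+4/25→6/25; 6/25+1/4→49/100; 1/4+13/50→51/100; 49/100+51/100→1. L = 56/25 ≈ 2.2400.
Efficiency = H/L = 2.2198/2.2400 = 99.1%.

99.1%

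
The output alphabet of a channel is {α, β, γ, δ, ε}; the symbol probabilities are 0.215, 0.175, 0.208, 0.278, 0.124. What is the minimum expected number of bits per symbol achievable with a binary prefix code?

Repeatedly combine the two least-probable nodes; the expected code length is the sum of the merged weights.
merge 31/250 + 7/40 → 299/1000
merge 26/125 + 43/200 → 423/1000
merge 139/500 + 299/1000 → 577/1000
merge 423/1000 + 577/1000 → 1
L = 299/1000 + 423/1000 + 577/1000 + 1 = 2299/1000 = 2.299 bits/symbol.

2.299 bits/symbol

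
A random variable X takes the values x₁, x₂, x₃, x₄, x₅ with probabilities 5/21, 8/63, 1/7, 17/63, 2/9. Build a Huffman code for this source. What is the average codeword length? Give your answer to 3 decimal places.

Repeatedly combine the two least-probable nodes; the expected code length is the sum of the merged weights.
merge 8/63 + 1/7 → 17/63
merge 2/9 + 5/21 → 29/63
merge 17/63 + 17/63 → 34/63
merge 29/63 + 34/63 → 1
L = 17/63 + 29/63 + 34/63 + 1 = 143/63 ≈ 2.270 bits/symbol.

2.270 bits/symbol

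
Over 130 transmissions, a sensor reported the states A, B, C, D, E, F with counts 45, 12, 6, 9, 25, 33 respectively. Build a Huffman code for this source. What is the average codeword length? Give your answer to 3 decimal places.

Probabilities are the counts divided by 130.
Repeatedly combine the two least-probable nodes; the expected code length is the sum of the merged weights.
merge 3/65 + 9/130 → 3/26
merge 6/65 + 3/26 → 27/130
merge 5/26 + 27/130 → 2/5
merge 33/130 + 9/26 → 3/5
merge 2/5 + 3/5 → 1
L = 3/26 + 27/130 + 2/5 + 3/5 + 1 = 151/65 ≈ 2.323 bits/symbol.

2.323 bits/symbol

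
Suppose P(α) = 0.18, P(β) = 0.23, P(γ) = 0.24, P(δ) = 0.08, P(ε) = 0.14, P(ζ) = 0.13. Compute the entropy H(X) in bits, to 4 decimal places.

H = −Σ pᵢ log₂ pᵢ.
−0.18·log₂(0.18) = 0.4453
−0.23·log₂(0.23) = 0.4877
−0.24·log₂(0.24) = 0.4941
−0.08·log₂(0.08) = 0.2915
−0.14·log₂(0.14) = 0.3971
−0.13·log₂(0.13) = 0.3826
Sum ≈ 2.4984 → 2.4984 bits.

2.4984 bits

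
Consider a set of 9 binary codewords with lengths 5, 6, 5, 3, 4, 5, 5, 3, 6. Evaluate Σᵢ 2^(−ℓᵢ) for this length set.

With common denominator 2^6 = 64: Σ 2^(−ℓᵢ) = 2/64 + 1/64 + 2/64 + 8/64 + 4/64 + 2/64 + 2/64 + 8/64 + 1/64 = 30/64 = 0.46875.

0.46875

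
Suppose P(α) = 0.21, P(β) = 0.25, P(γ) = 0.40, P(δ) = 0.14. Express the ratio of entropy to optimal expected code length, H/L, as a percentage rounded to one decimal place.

Entropy H = −Σ p log₂ p ≈ 1.8987 bits.
Huffman merges: 7/50+21/100→7/20; 1/4+7/20→3/5; 2/5+3/5→1. L = 39/20 ≈ 1.9500.
Efficiency = H/L = 1.8987/1.9500 = 97.4%.

97.4%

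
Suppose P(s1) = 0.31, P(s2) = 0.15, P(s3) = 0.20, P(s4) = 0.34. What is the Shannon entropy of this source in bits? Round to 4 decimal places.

H = −Σ pᵢ log₂ pᵢ.
−0.31·log₂(0.31) = 0.5238
−0.15·log₂(0.15) = 0.4105
−0.20·log₂(0.20) = 0.4644
−0.34·log₂(0.34) = 0.5292
Sum ≈ 1.9279 → 1.9279 bits.

1.9279 bits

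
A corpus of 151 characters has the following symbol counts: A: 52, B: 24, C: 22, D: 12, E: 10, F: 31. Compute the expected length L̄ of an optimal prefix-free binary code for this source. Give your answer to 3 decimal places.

2.437 bits/symbol

Probabilities are the counts divided by 151.
Repeatedly combine the two least-probable nodes; the expected code length is the sum of the merged weights.
merge 10/151 + 12/151 → 22/151
merge 22/151 + 22/151 → 44/151
merge 24/151 + 31/151 → 55/151
merge 44/151 + 52/151 → 96/151
merge 55/151 + 96/151 → 1
L = 22/151 + 44/151 + 55/151 + 96/151 + 1 = 368/151 ≈ 2.437 bits/symbol.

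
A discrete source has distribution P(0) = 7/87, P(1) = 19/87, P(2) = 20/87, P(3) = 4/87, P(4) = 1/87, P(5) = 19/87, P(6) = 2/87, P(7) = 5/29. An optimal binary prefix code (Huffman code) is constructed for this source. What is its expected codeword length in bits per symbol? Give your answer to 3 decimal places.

Repeatedly combine the two least-probable nodes; the expected code length is the sum of the merged weights.
merge 1/87 + 2/87 → 1/29
merge 1/29 + 4/87 → 7/87
merge 7/87 + 7/87 → 14/87
merge 14/87 + 5/29 → 1/3
merge 19/87 + 19/87 → 38/87
merge 20/87 + 1/3 → 49/87
merge 38/87 + 49/87 → 1
L = 1/29 + 7/87 + 14/87 + 1/3 + 38/87 + 49/87 + 1 = 227/87 ≈ 2.609 bits/symbol.

2.609 bits/symbol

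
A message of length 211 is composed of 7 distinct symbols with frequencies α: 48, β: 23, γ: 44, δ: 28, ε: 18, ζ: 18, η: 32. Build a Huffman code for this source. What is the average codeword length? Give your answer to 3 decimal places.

Probabilities are the counts divided by 211.
Repeatedly combine the two least-probable nodes; the expected code length is the sum of the merged weights.
merge 18/211 + 18/211 → 36/211
merge 23/211 + 28/211 → 51/211
merge 32/211 + 36/211 → 68/211
merge 44/211 + 48/211 → 92/211
merge 51/211 + 68/211 → 119/211
merge 92/211 + 119/211 → 1
L = 36/211 + 51/211 + 68/211 + 92/211 + 119/211 + 1 = 577/211 ≈ 2.735 bits/symbol.

2.735 bits/symbol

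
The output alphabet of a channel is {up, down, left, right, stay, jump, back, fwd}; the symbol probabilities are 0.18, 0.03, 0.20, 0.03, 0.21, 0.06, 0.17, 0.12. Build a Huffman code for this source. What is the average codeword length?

Repeatedly combine the two least-probable nodes; the expected code length is the sum of the merged weights.
merge 3/100 + 3/100 → 3/50
merge 3/50 + 3/50 → 3/25
merge 3/25 + 3/25 → 6/25
merge 17/100 + 9/50 → 7/20
merge 1/5 + 21/100 → 41/100
merge 6/25 + 7/20 → 59/100
merge 41/100 + 59/100 → 1
L = 3/50 + 3/25 + 6/25 + 7/20 + 41/100 + 59/100 + 1 = 277/100 = 2.77 bits/symbol.

2.77 bits/symbol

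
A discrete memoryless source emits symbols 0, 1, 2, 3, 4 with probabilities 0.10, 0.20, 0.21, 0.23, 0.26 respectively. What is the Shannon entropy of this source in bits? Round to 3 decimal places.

2.262 bits

H = −Σ pᵢ log₂ pᵢ.
−0.10·log₂(0.10) = 0.3322
−0.20·log₂(0.20) = 0.4644
−0.21·log₂(0.21) = 0.4728
−0.23·log₂(0.23) = 0.4877
−0.26·log₂(0.26) = 0.5053
Sum ≈ 2.2624 → 2.262 bits.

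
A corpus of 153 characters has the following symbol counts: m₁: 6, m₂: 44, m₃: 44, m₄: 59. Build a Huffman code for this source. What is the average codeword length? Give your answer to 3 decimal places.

1.941 bits/symbol

Probabilities are the counts divided by 153.
Repeatedly combine the two least-probable nodes; the expected code length is the sum of the merged weights.
merge 2/51 + 44/153 → 50/153
merge 44/153 + 50/153 → 94/153
merge 59/153 + 94/153 → 1
L = 50/153 + 94/153 + 1 = 33/17 ≈ 1.941 bits/symbol.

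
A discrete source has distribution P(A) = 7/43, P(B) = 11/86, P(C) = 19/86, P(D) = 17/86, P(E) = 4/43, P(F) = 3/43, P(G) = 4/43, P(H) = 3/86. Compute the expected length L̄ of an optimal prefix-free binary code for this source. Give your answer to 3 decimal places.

Repeatedly combine the two least-probable nodes; the expected code length is the sum of the merged weights.
merge 3/86 + 3/43 → 9/86
merge 4/43 + 4/43 → 8/43
merge 9/86 + 11/86 → 10/43
merge 7/43 + 8/43 → 15/43
merge 17/86 + 19/86 → 18/43
merge 10/43 + 15/43 → 25/43
merge 18/43 + 25/43 → 1
L = 9/86 + 8/43 + 10/43 + 15/43 + 18/43 + 25/43 + 1 = 247/86 ≈ 2.872 bits/symbol.

2.872 bits/symbol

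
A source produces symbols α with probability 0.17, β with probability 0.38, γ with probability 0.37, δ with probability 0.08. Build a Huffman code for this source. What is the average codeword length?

Repeatedly combine the two least-probable nodes; the expected code length is the sum of the merged weights.
merge 2/25 + 17/100 → 1/4
merge 1/4 + 37/100 → 31/50
merge 19/50 + 31/50 → 1
L = 1/4 + 31/50 + 1 = 187/100 = 1.87 bits/symbol.

1.87 bits/symbol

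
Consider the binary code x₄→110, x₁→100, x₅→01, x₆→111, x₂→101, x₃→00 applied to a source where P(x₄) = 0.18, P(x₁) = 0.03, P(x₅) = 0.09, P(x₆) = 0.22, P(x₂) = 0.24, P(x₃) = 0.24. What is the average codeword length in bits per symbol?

2.67 bits/symbol

L̄ = Σ pᵢ·ℓᵢ = 0.18·3 + 0.03·3 + 0.09·2 + 0.22·3 + 0.24·3 + 0.24·2 = 2.67 bits/symbol.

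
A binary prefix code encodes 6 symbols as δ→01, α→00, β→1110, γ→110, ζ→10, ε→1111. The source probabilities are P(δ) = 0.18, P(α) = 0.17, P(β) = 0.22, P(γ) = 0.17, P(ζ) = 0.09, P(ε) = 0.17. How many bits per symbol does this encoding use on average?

L̄ = Σ pᵢ·ℓᵢ = 0.18·2 + 0.17·2 + 0.22·4 + 0.17·3 + 0.09·2 + 0.17·4 = 2.95 bits/symbol.

2.95 bits/symbol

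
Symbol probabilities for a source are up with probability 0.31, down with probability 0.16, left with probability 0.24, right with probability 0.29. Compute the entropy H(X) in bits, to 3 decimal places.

H = −Σ pᵢ log₂ pᵢ.
−0.31·log₂(0.31) = 0.5238
−0.16·log₂(0.16) = 0.4230
−0.24·log₂(0.24) = 0.4941
−0.29·log₂(0.29) = 0.5179
Sum ≈ 1.9588 → 1.959 bits.

1.959 bits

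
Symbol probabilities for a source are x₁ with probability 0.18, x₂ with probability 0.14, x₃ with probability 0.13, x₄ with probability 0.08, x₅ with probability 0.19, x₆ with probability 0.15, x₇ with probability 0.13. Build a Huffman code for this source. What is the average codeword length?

2.81 bits/symbol

Repeatedly combine the two least-probable nodes; the expected code length is the sum of the merged weights.
merge 2/25 + 13/100 → 21/100
merge 13/100 + 7/50 → 27/100
merge 3/20 + 9/50 → 33/100
merge 19/100 + 21/100 → 2/5
merge 27/100 + 33/100 → 3/5
merge 2/5 + 3/5 → 1
L = 21/100 + 27/100 + 33/100 + 2/5 + 3/5 + 1 = 281/100 = 2.81 bits/symbol.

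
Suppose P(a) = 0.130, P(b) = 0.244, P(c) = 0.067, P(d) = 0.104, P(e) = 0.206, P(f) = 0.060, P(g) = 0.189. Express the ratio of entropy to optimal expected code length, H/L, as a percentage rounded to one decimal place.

Entropy H = −Σ p log₂ p ≈ 2.6474 bits.
Huffman merges: 3/50+67/1000→127/1000; 13/125+127/1000→231/1000; 13/100+189/1000→319/1000; 103/500+231/1000→437/1000; 61/250+319/1000→563/1000; 437/1000+563/1000→1. L = 2677/1000 ≈ 2.6770.
Efficiency = H/L = 2.6474/2.6770 = 98.9%.

98.9%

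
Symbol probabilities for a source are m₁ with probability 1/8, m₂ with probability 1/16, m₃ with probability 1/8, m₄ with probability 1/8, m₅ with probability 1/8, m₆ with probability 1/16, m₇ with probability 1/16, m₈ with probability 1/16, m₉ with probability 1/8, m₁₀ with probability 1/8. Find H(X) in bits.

Each probability is a power of 1/2, so log₂(1/p) is an integer.
H = Σ p·log₂(1/p) = 1/8·3 + 1/16·4 + 1/8·3 + 1/8·3 + 1/8·3 + 1/16·4 + 1/16·4 + 1/16·4 + 1/8·3 + 1/8·3 = 3.25 bits.

3.25 bits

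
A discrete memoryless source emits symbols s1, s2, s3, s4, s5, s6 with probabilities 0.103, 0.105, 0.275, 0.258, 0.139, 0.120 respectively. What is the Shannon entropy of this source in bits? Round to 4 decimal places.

H = −Σ pᵢ log₂ pᵢ.
−0.103·log₂(0.103) = 0.3378
−0.105·log₂(0.105) = 0.3414
−0.275·log₂(0.275) = 0.5122
−0.258·log₂(0.258) = 0.5043
−0.139·log₂(0.139) = 0.3957
−0.120·log₂(0.120) = 0.3671
Sum ≈ 2.4584 → 2.4584 bits.

2.4584 bits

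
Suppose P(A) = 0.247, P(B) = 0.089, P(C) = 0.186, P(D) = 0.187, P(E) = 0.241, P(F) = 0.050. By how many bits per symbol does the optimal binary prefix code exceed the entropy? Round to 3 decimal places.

Entropy H = −Σ p log₂ p ≈ 2.4234 bits.
Huffman merges: 1/20+89/1000→139/1000; 139/1000+93/500→13/40; 187/1000+241/1000→107/250; 247/1000+13/40→143/250; 107/250+143/250→1. L = 308/125 ≈ 2.4640.
L − H = 2.4640 − 2.4234 = 0.041 bits.

0.041 bits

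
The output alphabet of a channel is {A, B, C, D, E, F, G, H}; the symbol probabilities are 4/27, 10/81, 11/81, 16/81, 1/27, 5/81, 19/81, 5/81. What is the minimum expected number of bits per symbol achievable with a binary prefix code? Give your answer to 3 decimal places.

Repeatedly combine the two least-probable nodes; the expected code length is the sum of the merged weights.
merge 1/27 + 5/81 → 8/81
merge 5/81 + 8/81 → 13/81
merge 10/81 + 11/81 → 7/27
merge 4/27 + 13/81 → 25/81
merge 16/81 + 19/81 → 35/81
merge 7/27 + 25/81 → 46/81
merge 35/81 + 46/81 → 1
L = 8/81 + 13/81 + 7/27 + 25/81 + 35/81 + 46/81 + 1 = 229/81 ≈ 2.827 bits/symbol.

2.827 bits/symbol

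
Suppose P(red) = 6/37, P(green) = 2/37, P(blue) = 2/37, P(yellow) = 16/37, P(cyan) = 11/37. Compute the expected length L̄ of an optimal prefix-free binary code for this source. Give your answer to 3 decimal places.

Repeatedly combine the two least-probable nodes; the expected code length is the sum of the merged weights.
merge 2/37 + 2/37 → 4/37
merge 4/37 + 6/37 → 10/37
merge 10/37 + 11/37 → 21/37
merge 16/37 + 21/37 → 1
L = 4/37 + 10/37 + 21/37 + 1 = 72/37 ≈ 1.946 bits/symbol.

1.946 bits/symbol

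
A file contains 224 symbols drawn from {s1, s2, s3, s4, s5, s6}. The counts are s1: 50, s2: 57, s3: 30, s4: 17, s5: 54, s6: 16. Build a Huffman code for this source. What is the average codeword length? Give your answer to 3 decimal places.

Probabilities are the counts divided by 224.
Repeatedly combine the two least-probable nodes; the expected code length is the sum of the merged weights.
merge 1/14 + 17/224 → 33/224
merge 15/112 + 33/224 → 9/32
merge 25/112 + 27/112 → 13/28
merge 57/224 + 9/32 → 15/28
merge 13/28 + 15/28 → 1
L = 33/224 + 9/32 + 13/28 + 15/28 + 1 = 17/7 ≈ 2.429 bits/symbol.

2.429 bits/symbol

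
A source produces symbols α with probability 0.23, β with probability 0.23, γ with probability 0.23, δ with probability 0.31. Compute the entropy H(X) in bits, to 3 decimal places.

H = −Σ pᵢ log₂ pᵢ.
−0.23·log₂(0.23) = 0.4877
−0.23·log₂(0.23) = 0.4877
−0.23·log₂(0.23) = 0.4877
−0.31·log₂(0.31) = 0.5238
Sum ≈ 1.9868 → 1.987 bits.

1.987 bits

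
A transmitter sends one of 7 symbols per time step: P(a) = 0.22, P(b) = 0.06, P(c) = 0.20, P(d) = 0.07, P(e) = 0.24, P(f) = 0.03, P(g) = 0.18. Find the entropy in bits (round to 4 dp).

2.5483 bits

H = −Σ pᵢ log₂ pᵢ.
−0.22·log₂(0.22) = 0.4806
−0.06·log₂(0.06) = 0.2435
−0.20·log₂(0.20) = 0.4644
−0.07·log₂(0.07) = 0.2686
−0.24·log₂(0.24) = 0.4941
−0.03·log₂(0.03) = 0.1518
−0.18·log₂(0.18) = 0.4453
Sum ≈ 2.5483 → 2.5483 bits.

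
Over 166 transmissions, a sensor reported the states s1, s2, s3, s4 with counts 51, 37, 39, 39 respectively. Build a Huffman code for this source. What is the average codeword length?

Probabilities are the counts divided by 166.
Repeatedly combine the two least-probable nodes; the expected code length is the sum of the merged weights.
merge 37/166 + 39/166 → 38/83
merge 39/166 + 51/166 → 45/83
merge 38/83 + 45/83 → 1
L = 38/83 + 45/83 + 1 = 2 bits/symbol.

2 bits/symbol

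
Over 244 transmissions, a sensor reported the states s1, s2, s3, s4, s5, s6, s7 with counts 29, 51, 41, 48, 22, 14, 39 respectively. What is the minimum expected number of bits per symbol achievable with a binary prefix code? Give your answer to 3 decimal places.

2.742 bits/symbol

Probabilities are the counts divided by 244.
Repeatedly combine the two least-probable nodes; the expected code length is the sum of the merged weights.
merge 7/122 + 11/122 → 9/61
merge 29/244 + 9/61 → 65/244
merge 39/244 + 41/244 → 20/61
merge 12/61 + 51/244 → 99/244
merge 65/244 + 20/61 → 145/244
merge 99/244 + 145/244 → 1
L = 9/61 + 65/244 + 20/61 + 99/244 + 145/244 + 1 = 669/244 ≈ 2.742 bits/symbol.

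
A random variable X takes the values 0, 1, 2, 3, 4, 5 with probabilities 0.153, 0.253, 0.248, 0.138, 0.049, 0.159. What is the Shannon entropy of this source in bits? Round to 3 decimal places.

H = −Σ pᵢ log₂ pᵢ.
−0.153·log₂(0.153) = 0.4144
−0.253·log₂(0.253) = 0.5016
−0.248·log₂(0.248) = 0.4989
−0.138·log₂(0.138) = 0.3943
−0.049·log₂(0.049) = 0.2132
−0.159·log₂(0.159) = 0.4218
Sum ≈ 2.4442 → 2.444 bits.

2.444 bits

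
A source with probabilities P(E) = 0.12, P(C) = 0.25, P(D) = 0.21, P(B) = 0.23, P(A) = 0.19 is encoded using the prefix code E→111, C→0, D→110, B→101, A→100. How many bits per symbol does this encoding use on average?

2.5 bits/symbol

L̄ = Σ pᵢ·ℓᵢ = 0.12·3 + 0.25·1 + 0.21·3 + 0.23·3 + 0.19·3 = 2.5 bits/symbol.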